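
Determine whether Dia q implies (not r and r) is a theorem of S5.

Tableau for the negation not (Dia q implies (not r and r)):
1. not (Dia q implies (not r and r)), 0
2. Dia q, 0
3. not (not r and r), 0
4. not r, 0
5. q, 1
Accessibility: 0R0, 0R1, 1R0, 1R1
The negation has an open branch (countermodel exists).

Invalid (countermodel exists)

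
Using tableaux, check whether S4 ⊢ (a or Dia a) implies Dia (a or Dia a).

Tableau for the negation not ((a or Dia a) implies Dia (a or Dia a)):
1. not ((a or Dia a) implies Dia (a or Dia a)), u
2. a or Dia a, u   [neg-implies-rule on 1]
3. not Dia (a or Dia a), u   [neg-implies-rule on 1]
4. not (a or Dia a), u   [neg-Dia-rule on 3 via uRu]
5. not a, u   [neg-or-rule on 4]
6. not Dia a, u   [neg-or-rule on 4]
7. Dia a, u   [or-rule on 2 (branches; this branch)]
8. a, v   [Dia-rule on 7: fresh world v, uRv]
9. not (a or Dia a), v   [neg-Dia-rule on 3 via uRv]
10. not a, v   [neg-or-rule on 9]
11. not Dia a, v   [neg-or-rule on 9]
Accessibility: uRu, uRv, vRv
Branch closes: a and not a both at v.
All branches of the negation close; one closing branch shown above.

Valid in S4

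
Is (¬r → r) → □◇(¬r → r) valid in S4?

Tableau for the negation ¬((¬r → r) → □◇(¬r → r)):
1. ¬((¬r → r) → □◇(¬r → r)), u
2. ¬r → r, u   [¬→-rule on 1]
3. ¬□◇(¬r → r), u   [¬→-rule on 1]
4. r, u   [→-rule on 2 (branches; this branch)]
5. ¬◇(¬r → r), v   [¬□-rule on 3: fresh world v, uRv]
6. ¬(¬r → r), v   [¬◇-rule on 5 via vRv]
7. ¬r, v   [¬→-rule on 6]
Accessibility: uRu, uRv, vRv
The negation has an open branch (countermodel exists).

No, not valid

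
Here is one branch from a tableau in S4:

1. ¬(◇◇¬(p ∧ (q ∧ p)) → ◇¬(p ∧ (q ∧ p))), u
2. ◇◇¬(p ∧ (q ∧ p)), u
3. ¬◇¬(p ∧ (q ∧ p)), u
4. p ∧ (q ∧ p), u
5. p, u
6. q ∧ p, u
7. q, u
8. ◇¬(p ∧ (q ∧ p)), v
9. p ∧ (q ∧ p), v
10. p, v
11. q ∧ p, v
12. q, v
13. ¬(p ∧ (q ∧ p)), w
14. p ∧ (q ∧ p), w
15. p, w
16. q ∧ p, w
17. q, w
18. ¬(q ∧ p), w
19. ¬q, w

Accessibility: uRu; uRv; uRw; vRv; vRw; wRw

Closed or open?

Both q and ¬q appear at w.

Closed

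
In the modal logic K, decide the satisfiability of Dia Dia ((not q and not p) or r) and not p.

Satisfiable (open branch found)

1. Dia Dia ((not q and not p) or r) and not p, u
2. Dia Dia ((not q and not p) or r), u   [and-rule on 1]
3. not p, u   [and-rule on 1]
4. Dia ((not q and not p) or r), v   [Dia-rule on 2: fresh world v, uRv]
5. (not q and not p) or r, w   [Dia-rule on 4: fresh world w, vRw]
6. r, w   [or-rule on 5 (branches; this branch)]
Accessibility: uRv, vRw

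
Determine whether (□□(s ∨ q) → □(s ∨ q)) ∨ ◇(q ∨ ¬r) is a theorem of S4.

Yes, valid

Tableau for the negation ¬((□□(s ∨ q) → □(s ∨ q)) ∨ ◇(q ∨ ¬r)):
1. ¬((□□(s ∨ q) → □(s ∨ q)) ∨ ◇(q ∨ ¬r)), u
2. ¬(□□(s ∨ q) → □(s ∨ q)), u   [¬∨-rule on 1]
3. ¬◇(q ∨ ¬r), u   [¬∨-rule on 1]
4. □□(s ∨ q), u   [¬→-rule on 2]
5. ¬□(s ∨ q), u   [¬→-rule on 2]
6. ¬(q ∨ ¬r), u   [¬◇-rule on 3 via uRu]
7. ¬q, u   [¬∨-rule on 6]
8. r, u   [¬∨-rule on 6]
9. □(s ∨ q), u   [□-rule on 4 via uRu]
10. s ∨ q, u   [□-rule on 9 via uRu]
11. s, u   [∨-rule on 10 (branches; this branch)]
12. ¬(s ∨ q), v   [¬□-rule on 5: fresh world v, uRv]
13. ¬s, v   [¬∨-rule on 12]
14. ¬q, v   [¬∨-rule on 12]
15. ¬(q ∨ ¬r), v   [¬◇-rule on 3 via uRv]
16. r, v   [¬∨-rule on 15]
17. □(s ∨ q), v   [□-rule on 4 via uRv]
18. s ∨ q, v   [□-rule on 9 via uRv]
19. q, v   [∨-rule on 18 (branches; this branch)]
Accessibility: uRu, uRv, vRv
Branch closes: q and ¬q both at v.
All branches of the negation close; one closing branch shown above.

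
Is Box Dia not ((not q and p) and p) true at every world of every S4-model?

Not valid

Tableau for the negation not Box Dia not ((not q and p) and p):
1. not Box Dia not ((not q and p) and p), w0
2. not Dia not ((not q and p) and p), w1   [neg-Box-rule on 1: fresh world w1, w0Rw1]
3. (not q and p) and p, w1   [neg-Dia-rule on 2 via w1Rw1]
4. not q and p, w1   [and-rule on 3]
5. p, w1   [and-rule on 3]
6. not q, w1   [and-rule on 4]
Accessibility: w0Rw0, w0Rw1, w1Rw1
The negation has an open branch (countermodel exists).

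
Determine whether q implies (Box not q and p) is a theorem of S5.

Tableau for the negation not (q implies (Box not q and p)):
1. not (q implies (Box not q and p)), u
2. q, u
3. not (Box not q and p), u
4. not p, u
Accessibility: uRu
The negation has an open branch (countermodel exists).

Not valid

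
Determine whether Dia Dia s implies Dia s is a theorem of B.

No, not valid

Tableau for the negation not (Dia Dia s implies Dia s):
1. not (Dia Dia s implies Dia s), 0
2. Dia Dia s, 0
3. not Dia s, 0
4. not s, 0
5. Dia s, 1
6. not s, 1
7. s, 2
Accessibility: 0R0, 0R1, 1R0, 1R1, 1R2, 2R1, 2R2
The negation has an open branch (countermodel exists).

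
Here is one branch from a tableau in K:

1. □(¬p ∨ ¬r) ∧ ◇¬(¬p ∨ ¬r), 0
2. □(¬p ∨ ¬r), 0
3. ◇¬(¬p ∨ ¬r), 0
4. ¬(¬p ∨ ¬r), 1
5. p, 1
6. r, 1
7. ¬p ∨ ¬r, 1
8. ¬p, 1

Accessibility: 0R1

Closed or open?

Both p and ¬p appear at 1.

Closed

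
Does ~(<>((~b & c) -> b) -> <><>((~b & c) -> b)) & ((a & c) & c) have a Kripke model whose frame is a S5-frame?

1. ~(<>((~b & c) -> b) -> <><>((~b & c) -> b)) & ((a & c) & c), 0
2. ~(<>((~b & c) -> b) -> <><>((~b & c) -> b)), 0
3. (a & c) & c, 0
4. <>((~b & c) -> b), 0
5. ~<><>((~b & c) -> b), 0
6. a & c, 0
7. c, 0
8. a, 0
9. ~<>((~b & c) -> b), 0
10. ~((~b & c) -> b), 0
11. ~b & c, 0
12. ~b, 0
13. (~b & c) -> b, 1
14. ~<>((~b & c) -> b), 1
15. ~((~b & c) -> b), 1
16. ~b & c, 1
17. ~b, 1
18. c, 1
19. ~(~b & c), 1
20. ~c, 1
Accessibility: 0R0, 0R1, 1R0, 1R1
Branch closes: c and ~c both at 1.
Every branch closes; the branch above is one of them.

No, unsatisfiable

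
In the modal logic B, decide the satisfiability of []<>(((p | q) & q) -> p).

Satisfiable (open branch found)

1. []<>(((p | q) & q) -> p), 0
2. <>(((p | q) & q) -> p), 0
3. ((p | q) & q) -> p, 1
4. <>(((p | q) & q) -> p), 1
5. p, 1
6. ((p | q) & q) -> p, 2
7. p, 2
Accessibility: 0R0, 0R1, 1R0, 1R1, 1R2, 2R1, 2R2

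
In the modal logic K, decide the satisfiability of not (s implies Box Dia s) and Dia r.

Yes, satisfiable

1. not (s implies Box Dia s) and Dia r, w0
2. not (s implies Box Dia s), w0   [and-rule on 1]
3. Dia r, w0   [and-rule on 1]
4. s, w0   [neg-implies-rule on 2]
5. not Box Dia s, w0   [neg-implies-rule on 2]
6. r, w1   [Dia-rule on 3: fresh world w1, w0Rw1]
7. not Dia s, w2   [neg-Box-rule on 5: fresh world w2, w0Rw2]
Accessibility: w0Rw1, w0Rw2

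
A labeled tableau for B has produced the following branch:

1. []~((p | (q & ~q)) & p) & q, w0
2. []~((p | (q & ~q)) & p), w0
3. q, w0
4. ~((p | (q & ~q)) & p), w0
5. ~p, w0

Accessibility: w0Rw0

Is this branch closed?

There is no literal clash: for every atom and world, at most one sign appears.

Not closed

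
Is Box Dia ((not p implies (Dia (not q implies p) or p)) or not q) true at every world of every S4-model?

Tableau for the negation not Box Dia ((not p implies (Dia (not q implies p) or p)) or not q):
1. not Box Dia ((not p implies (Dia (not q implies p) or p)) or not q), w0
2. not Dia ((not p implies (Dia (not q implies p) or p)) or not q), w1
3. not ((not p implies (Dia (not q implies p) or p)) or not q), w1
4. not (not p implies (Dia (not q implies p) or p)), w1
5. q, w1
6. not p, w1
7. not (Dia (not q implies p) or p), w1
8. not Dia (not q implies p), w1
9. not (not q implies p), w1
10. not q, w1
Accessibility: w0Rw0, w0Rw1, w1Rw1
Branch closes: q and not q both at w1.
Every branch of the negation's tableau closes; the branch above is one of them.

Valid in S4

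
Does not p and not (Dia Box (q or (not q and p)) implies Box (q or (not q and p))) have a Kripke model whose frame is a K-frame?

Yes, satisfiable

1. not p and not (Dia Box (q or (not q and p)) implies Box (q or (not q and p))), w0
2. not p, w0
3. not (Dia Box (q or (not q and p)) implies Box (q or (not q and p))), w0
4. Dia Box (q or (not q and p)), w0
5. not Box (q or (not q and p)), w0
6. Box (q or (not q and p)), w1
7. not (q or (not q and p)), w2
8. not q, w2
9. not (not q and p), w2
10. not p, w2
Accessibility: w0Rw1, w0Rw2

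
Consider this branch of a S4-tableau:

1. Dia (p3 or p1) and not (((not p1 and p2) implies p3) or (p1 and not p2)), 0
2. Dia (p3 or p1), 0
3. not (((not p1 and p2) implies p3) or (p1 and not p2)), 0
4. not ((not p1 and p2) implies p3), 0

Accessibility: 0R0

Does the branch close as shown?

Open

No atom appears with both signs at the same world.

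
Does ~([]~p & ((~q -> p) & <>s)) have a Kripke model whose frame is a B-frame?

1. ~([]~p & ((~q -> p) & <>s)), u
2. ~((~q -> p) & <>s), u
3. ~<>s, u
4. ~s, u
Accessibility: uRu

Yes, satisfiable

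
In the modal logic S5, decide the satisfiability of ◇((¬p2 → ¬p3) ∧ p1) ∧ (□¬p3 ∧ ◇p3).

Unsatisfiable

1. ◇((¬p2 → ¬p3) ∧ p1) ∧ (□¬p3 ∧ ◇p3), u
2. ◇((¬p2 → ¬p3) ∧ p1), u
3. □¬p3 ∧ ◇p3, u
4. □¬p3, u
5. ◇p3, u
6. ¬p3, u
7. (¬p2 → ¬p3) ∧ p1, v
8. ¬p2 → ¬p3, v
9. p1, v
10. ¬p3, v
11. p3, w
12. ¬p3, w
Accessibility: uRu, uRv, uRw, vRu, vRv, vRw, wRu, wRv, wRw
Branch closes: p3 and ¬p3 both at w.
All branches of the tableau close; one closing branch shown above.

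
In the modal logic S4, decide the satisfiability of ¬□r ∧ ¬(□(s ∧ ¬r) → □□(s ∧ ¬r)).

1. ¬□r ∧ ¬(□(s ∧ ¬r) → □□(s ∧ ¬r)), u
2. ¬□r, u
3. ¬(□(s ∧ ¬r) → □□(s ∧ ¬r)), u
4. □(s ∧ ¬r), u
5. ¬□□(s ∧ ¬r), u
6. s ∧ ¬r, u
7. s, u
8. ¬r, u
9. ¬r, v
10. s ∧ ¬r, v
11. s, v
12. ¬□(s ∧ ¬r), w
13. s ∧ ¬r, w
14. s, w
15. ¬r, w
16. ¬(s ∧ ¬r), x
17. s ∧ ¬r, x
18. s, x
19. ¬r, x
20. r, x
Accessibility: uRu, uRv, uRw, uRx, vRv, wRw, wRx, xRx
Branch closes: r and ¬r both at x.
All branches of the tableau close; one closing branch shown above.

No, unsatisfiable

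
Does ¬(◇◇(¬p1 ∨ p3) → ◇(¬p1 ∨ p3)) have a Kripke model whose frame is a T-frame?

Satisfiable (open branch found)

1. ¬(◇◇(¬p1 ∨ p3) → ◇(¬p1 ∨ p3)), w0
2. ◇◇(¬p1 ∨ p3), w0
3. ¬◇(¬p1 ∨ p3), w0
4. ¬(¬p1 ∨ p3), w0
5. p1, w0
6. ¬p3, w0
7. ◇(¬p1 ∨ p3), w1
8. ¬(¬p1 ∨ p3), w1
9. p1, w1
10. ¬p3, w1
11. ¬p1 ∨ p3, w2
12. p3, w2
Accessibility: w0Rw0, w0Rw1, w1Rw1, w1Rw2, w2Rw2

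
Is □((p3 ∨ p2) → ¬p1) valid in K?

No, not valid

Tableau for the negation ¬□((p3 ∨ p2) → ¬p1):
1. ¬□((p3 ∨ p2) → ¬p1), u
2. ¬((p3 ∨ p2) → ¬p1), v   [¬□-rule on 1: fresh world v, uRv]
3. p3 ∨ p2, v   [¬→-rule on 2]
4. p1, v   [¬→-rule on 2]
5. p2, v   [∨-rule on 3 (branches; this branch)]
Accessibility: uRv
The negation has an open branch (countermodel exists).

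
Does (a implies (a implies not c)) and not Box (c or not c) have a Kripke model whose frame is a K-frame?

Unsatisfiable

1. (a implies (a implies not c)) and not Box (c or not c), w0
2. a implies (a implies not c), w0   [and-rule on 1]
3. not Box (c or not c), w0   [and-rule on 1]
4. a implies not c, w0   [implies-rule on 2 (branches; this branch)]
5. not c, w0   [implies-rule on 4 (branches; this branch)]
6. not (c or not c), w1   [neg-Box-rule on 3: fresh world w1, w0Rw1]
7. not c, w1   [neg-or-rule on 6]
8. c, w1   [neg-or-rule on 6]
Accessibility: w0Rw1
Branch closes: c and not c both at w1.
(One branch shown.) All branches close.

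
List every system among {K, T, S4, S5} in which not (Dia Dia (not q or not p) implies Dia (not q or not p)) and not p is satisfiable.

K

K-tableau for the formula:
1. not (Dia Dia (not q or not p) implies Dia (not q or not p)) and not p, u
2. not (Dia Dia (not q or not p) implies Dia (not q or not p)), u
3. not p, u
4. Dia Dia (not q or not p), u
5. not Dia (not q or not p), u
6. Dia (not q or not p), v
7. not (not q or not p), v
8. q, v
9. p, v
10. not q or not p, w
11. not p, w
Accessibility: uRv, vRw
Complete open branch: satisfiable in K.
T-tableau for the formula:
1. not (Dia Dia (not q or not p) implies Dia (not q or not p)) and not p, u
2. not (Dia Dia (not q or not p) implies Dia (not q or not p)), u
3. not p, u
4. Dia Dia (not q or not p), u
5. not Dia (not q or not p), u
6. not (not q or not p), u
7. q, u
8. p, u
Accessibility: uRu
Branch closes: p and not p both at u.
Every branch closes (one shown): unsatisfiable in T, hence also in S4, S5 (every S4/S5-frame is a T-frame).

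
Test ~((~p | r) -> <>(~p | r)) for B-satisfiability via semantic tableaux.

1. ~((~p | r) -> <>(~p | r)), w0
2. ~p | r, w0
3. ~<>(~p | r), w0
4. ~(~p | r), w0
5. p, w0
6. ~r, w0
7. r, w0
Accessibility: w0Rw0
Branch closes: r and ~r both at w0.
Every branch closes; the branch above is one of them.

Unsatisfiable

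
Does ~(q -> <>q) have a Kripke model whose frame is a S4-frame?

Unsatisfiable (every branch closes)

1. ~(q -> <>q), u
2. q, u
3. ~<>q, u
4. ~q, u
Accessibility: uRu
Branch closes: q and ~q both at u.
All branches of the tableau close; one closing branch shown above.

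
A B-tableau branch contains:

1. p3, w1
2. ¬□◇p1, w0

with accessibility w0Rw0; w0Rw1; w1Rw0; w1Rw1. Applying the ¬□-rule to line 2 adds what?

a fresh world w2 with w0Rw2, and ¬◇p1 at w2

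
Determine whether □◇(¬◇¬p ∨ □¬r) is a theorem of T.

Tableau for the negation ¬□◇(¬◇¬p ∨ □¬r):
1. ¬□◇(¬◇¬p ∨ □¬r), 0
2. ¬◇(¬◇¬p ∨ □¬r), 1
3. ¬(¬◇¬p ∨ □¬r), 1
4. ◇¬p, 1
5. ¬□¬r, 1
6. ¬p, 2
7. ¬(¬◇¬p ∨ □¬r), 2
8. ◇¬p, 2
9. ¬□¬r, 2
10. r, 3
11. ¬(¬◇¬p ∨ □¬r), 3
12. ◇¬p, 3
13. ¬□¬r, 3
14. ¬p, 4
15. r, 5
16. ¬p, 6
17. r, 7
Accessibility: 0R0, 0R1, 1R1, 1R2, 1R3, 2R2, 2R4, 2R5, 3R3, 3R6, 3R7, 4R4, 5R5, 6R6, 7R7
The negation has an open branch (countermodel exists).

Not valid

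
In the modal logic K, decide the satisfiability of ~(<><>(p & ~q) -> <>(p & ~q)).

1. ~(<><>(p & ~q) -> <>(p & ~q)), u
2. <><>(p & ~q), u   [~->-rule on 1]
3. ~<>(p & ~q), u   [~->-rule on 1]
4. <>(p & ~q), v   [<>-rule on 2: fresh world v, uRv]
5. ~(p & ~q), v   [~<>-rule on 3 via uRv]
6. q, v   [~&-rule on 5 (branches; this branch)]
7. p & ~q, w   [<>-rule on 4: fresh world w, vRw]
8. p, w   [&-rule on 7]
9. ~q, w   [&-rule on 7]
Accessibility: uRv, vRw

Satisfiable (open branch found)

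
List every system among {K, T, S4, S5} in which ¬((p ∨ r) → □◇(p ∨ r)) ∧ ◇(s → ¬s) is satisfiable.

S5-tableau for the formula:
1. ¬((p ∨ r) → □◇(p ∨ r)) ∧ ◇(s → ¬s), w0
2. ¬((p ∨ r) → □◇(p ∨ r)), w0
3. ◇(s → ¬s), w0
4. p ∨ r, w0
5. ¬□◇(p ∨ r), w0
6. r, w0
7. s → ¬s, w1
8. ¬s, w1
9. ¬◇(p ∨ r), w2
10. ¬(p ∨ r), w0
11. ¬p, w0
12. ¬r, w0
Accessibility: w0Rw0, w0Rw1, w0Rw2, w1Rw0, w1Rw1, w1Rw2, w2Rw0, w2Rw1, w2Rw2
Branch closes: r and ¬r both at w0.
Every branch closes (one shown): unsatisfiable in S5.
S4-tableau for the formula:
1. ¬((p ∨ r) → □◇(p ∨ r)) ∧ ◇(s → ¬s), w0
2. ¬((p ∨ r) → □◇(p ∨ r)), w0
3. ◇(s → ¬s), w0
4. p ∨ r, w0
5. ¬□◇(p ∨ r), w0
6. r, w0
7. s → ¬s, w1
8. ¬s, w1
9. ¬◇(p ∨ r), w2
10. ¬(p ∨ r), w2
11. ¬p, w2
12. ¬r, w2
Accessibility: w0Rw0, w0Rw1, w0Rw2, w1Rw1, w2Rw2
Complete open branch: satisfiable in S4, hence also in K, T (this S4-model is also a K-model and a T-model).

K, T, S4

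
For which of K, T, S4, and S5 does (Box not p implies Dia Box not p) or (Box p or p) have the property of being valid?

T-tableau for the negation not ((Box not p implies Dia Box not p) or (Box p or p)):
1. not ((Box not p implies Dia Box not p) or (Box p or p)), u
2. not (Box not p implies Dia Box not p), u
3. not (Box p or p), u
4. Box not p, u
5. not Dia Box not p, u
6. not Box p, u
7. not p, u
8. not Box not p, u
9. not p, v
10. not Box not p, v
11. p, w
12. not p, w
Accessibility: uRu, uRv, uRw, vRv, wRw
Branch closes: p and not p both at w.
Every branch closes (one shown): valid in T, hence also in S4, S5 (every theorem of T is a theorem of S4 and S5).
K-tableau for the negation not ((Box not p implies Dia Box not p) or (Box p or p)):
1. not ((Box not p implies Dia Box not p) or (Box p or p)), u
2. not (Box not p implies Dia Box not p), u
3. not (Box p or p), u
4. Box not p, u
5. not Dia Box not p, u
6. not Box p, u
7. not p, u
8. not p, v
9. not Box not p, v
10. p, w
Accessibility: uRv, vRw
Complete open branch: countermodel on a K-frame, so not valid in K.

T, S4, S5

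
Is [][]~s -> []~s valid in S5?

Valid

Tableau for the negation ~([][]~s -> []~s):
1. ~([][]~s -> []~s), 0
2. [][]~s, 0
3. ~[]~s, 0
4. []~s, 0
5. ~s, 0
6. s, 1
7. []~s, 1
8. ~s, 1
Accessibility: 0R0, 0R1, 1R0, 1R1
Branch closes: s and ~s both at 1.
All branches of the negation close; one closing branch shown above.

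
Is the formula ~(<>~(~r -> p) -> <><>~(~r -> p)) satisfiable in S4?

1. ~(<>~(~r -> p) -> <><>~(~r -> p)), w0
2. <>~(~r -> p), w0
3. ~<><>~(~r -> p), w0
4. ~<>~(~r -> p), w0
5. ~r -> p, w0
6. p, w0
7. ~(~r -> p), w1
8. ~r, w1
9. ~p, w1
10. ~<>~(~r -> p), w1
11. ~r -> p, w1
12. p, w1
Accessibility: w0Rw0, w0Rw1, w1Rw1
Branch closes: p and ~p both at w1.
All branches of the tableau close; one closing branch shown above.

No, unsatisfiable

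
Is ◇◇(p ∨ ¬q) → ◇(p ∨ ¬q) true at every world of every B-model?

Tableau for the negation ¬(◇◇(p ∨ ¬q) → ◇(p ∨ ¬q)):
1. ¬(◇◇(p ∨ ¬q) → ◇(p ∨ ¬q)), w0
2. ◇◇(p ∨ ¬q), w0
3. ¬◇(p ∨ ¬q), w0
4. ¬(p ∨ ¬q), w0
5. ¬p, w0
6. q, w0
7. ◇(p ∨ ¬q), w1
8. ¬(p ∨ ¬q), w1
9. ¬p, w1
10. q, w1
11. p ∨ ¬q, w2
12. ¬q, w2
Accessibility: w0Rw0, w0Rw1, w1Rw0, w1Rw1, w1Rw2, w2Rw1, w2Rw2
The negation has an open branch (countermodel exists).

No, not valid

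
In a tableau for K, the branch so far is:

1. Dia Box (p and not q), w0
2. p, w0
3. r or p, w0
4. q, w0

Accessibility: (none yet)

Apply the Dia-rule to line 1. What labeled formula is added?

a fresh world w1 with w0Rw1, and Box (p and not q) at w1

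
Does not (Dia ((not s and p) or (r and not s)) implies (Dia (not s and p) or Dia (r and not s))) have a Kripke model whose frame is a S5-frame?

1. not (Dia ((not s and p) or (r and not s)) implies (Dia (not s and p) or Dia (r and not s))), w0
2. Dia ((not s and p) or (r and not s)), w0
3. not (Dia (not s and p) or Dia (r and not s)), w0
4. not Dia (not s and p), w0
5. not Dia (r and not s), w0
6. not (not s and p), w0
7. not (r and not s), w0
8. not p, w0
9. s, w0
10. (not s and p) or (r and not s), w1
11. not (not s and p), w1
12. not (r and not s), w1
13. r and not s, w1
14. r, w1
15. not s, w1
16. not p, w1
17. s, w1
Accessibility: w0Rw0, w0Rw1, w1Rw0, w1Rw1
Branch closes: s and not s both at w1.
All branches of the tableau close; one closing branch shown above.

Unsatisfiable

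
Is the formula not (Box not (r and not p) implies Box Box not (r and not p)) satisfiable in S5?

No, unsatisfiable

1. not (Box not (r and not p) implies Box Box not (r and not p)), u
2. Box not (r and not p), u
3. not Box Box not (r and not p), u
4. not (r and not p), u
5. p, u
6. not Box not (r and not p), v
7. not (r and not p), v
8. p, v
9. r and not p, w
10. r, w
11. not p, w
12. not (r and not p), w
13. p, w
Accessibility: uRu, uRv, uRw, vRu, vRv, vRw, wRu, wRv, wRw
Branch closes: p and not p both at w.
(One branch shown.) All branches close.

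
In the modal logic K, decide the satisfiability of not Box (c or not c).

Unsatisfiable

1. not Box (c or not c), 0
2. not (c or not c), 1
3. not c, 1
4. c, 1
Accessibility: 0R1
Branch closes: c and not c both at 1.
Every branch closes; the branch above is one of them.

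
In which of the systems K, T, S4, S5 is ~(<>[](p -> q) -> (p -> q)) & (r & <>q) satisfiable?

S4-tableau for the formula:
1. ~(<>[](p -> q) -> (p -> q)) & (r & <>q), w0
2. ~(<>[](p -> q) -> (p -> q)), w0
3. r & <>q, w0
4. <>[](p -> q), w0
5. ~(p -> q), w0
6. r, w0
7. <>q, w0
8. p, w0
9. ~q, w0
10. [](p -> q), w1
11. p -> q, w1
12. q, w1
13. q, w2
Accessibility: w0Rw0, w0Rw1, w0Rw2, w1Rw1, w2Rw2
Complete open branch: satisfiable in S4, hence also in K, T (this S4-model is also a K-model and a T-model).
S5-tableau for the formula:
1. ~(<>[](p -> q) -> (p -> q)) & (r & <>q), w0
2. ~(<>[](p -> q) -> (p -> q)), w0
3. r & <>q, w0
4. <>[](p -> q), w0
5. ~(p -> q), w0
6. r, w0
7. <>q, w0
8. p, w0
9. ~q, w0
10. [](p -> q), w1
11. p -> q, w0
12. p -> q, w1
13. q, w0
Accessibility: w0Rw0, w0Rw1, w1Rw0, w1Rw1
Branch closes: q and ~q both at w0.
Every branch closes (one shown): unsatisfiable in S5.

K, T, S4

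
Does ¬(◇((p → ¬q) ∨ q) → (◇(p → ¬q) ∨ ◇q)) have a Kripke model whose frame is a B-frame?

1. ¬(◇((p → ¬q) ∨ q) → (◇(p → ¬q) ∨ ◇q)), w0
2. ◇((p → ¬q) ∨ q), w0
3. ¬(◇(p → ¬q) ∨ ◇q), w0
4. ¬◇(p → ¬q), w0
5. ¬◇q, w0
6. ¬(p → ¬q), w0
7. p, w0
8. q, w0
9. ¬q, w0
Accessibility: w0Rw0
Branch closes: q and ¬q both at w0.
(One branch shown.) All branches close.

Unsatisfiable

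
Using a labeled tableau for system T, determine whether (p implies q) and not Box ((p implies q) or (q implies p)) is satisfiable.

1. (p implies q) and not Box ((p implies q) or (q implies p)), w0
2. p implies q, w0
3. not Box ((p implies q) or (q implies p)), w0
4. q, w0
5. not ((p implies q) or (q implies p)), w1
6. not (p implies q), w1
7. not (q implies p), w1
8. p, w1
9. not q, w1
10. q, w1
11. not p, w1
Accessibility: w0Rw0, w0Rw1, w1Rw1
Branch closes: q and not q both at w1.
(One branch shown.) All branches close.

Unsatisfiable (every branch closes)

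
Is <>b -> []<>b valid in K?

Tableau for the negation ~(<>b -> []<>b):
1. ~(<>b -> []<>b), 0
2. <>b, 0   [~->-rule on 1]
3. ~[]<>b, 0   [~->-rule on 1]
4. b, 1   [<>-rule on 2: fresh world 1, 0R1]
5. ~<>b, 2   [~[]-rule on 3: fresh world 2, 0R2]
Accessibility: 0R1, 0R2
The negation has an open branch (countermodel exists).

Invalid (countermodel exists)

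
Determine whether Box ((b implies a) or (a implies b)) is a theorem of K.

Yes, valid

Tableau for the negation not Box ((b implies a) or (a implies b)):
1. not Box ((b implies a) or (a implies b)), w0
2. not ((b implies a) or (a implies b)), w1   [neg-Box-rule on 1: fresh world w1, w0Rw1]
3. not (b implies a), w1   [neg-or-rule on 2]
4. not (a implies b), w1   [neg-or-rule on 2]
5. b, w1   [neg-implies-rule on 3]
6. not a, w1   [neg-implies-rule on 3]
7. a, w1   [neg-implies-rule on 4]
8. not b, w1   [neg-implies-rule on 4]
Accessibility: w0Rw1
Branch closes: a and not a both at w1.
Every branch of the negation's tableau closes; the branch above is one of them.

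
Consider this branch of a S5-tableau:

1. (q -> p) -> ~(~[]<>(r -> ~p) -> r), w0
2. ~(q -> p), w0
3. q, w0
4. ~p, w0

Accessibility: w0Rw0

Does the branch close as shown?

No, open

No world carries both an atom and its negation.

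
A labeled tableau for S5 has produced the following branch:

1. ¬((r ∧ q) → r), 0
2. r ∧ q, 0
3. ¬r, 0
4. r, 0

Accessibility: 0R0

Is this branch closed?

Yes, closed

Both r and ¬r appear at 0.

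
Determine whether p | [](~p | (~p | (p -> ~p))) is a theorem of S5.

Tableau for the negation ~(p | [](~p | (~p | (p -> ~p)))):
1. ~(p | [](~p | (~p | (p -> ~p)))), w0
2. ~p, w0
3. ~[](~p | (~p | (p -> ~p))), w0
4. ~(~p | (~p | (p -> ~p))), w1
5. p, w1
6. ~(~p | (p -> ~p)), w1
7. ~(p -> ~p), w1
Accessibility: w0Rw0, w0Rw1, w1Rw0, w1Rw1
The negation has an open branch (countermodel exists).

Not valid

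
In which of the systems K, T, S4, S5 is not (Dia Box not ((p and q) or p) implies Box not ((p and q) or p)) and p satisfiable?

S5-tableau for the formula:
1. not (Dia Box not ((p and q) or p) implies Box not ((p and q) or p)) and p, w0
2. not (Dia Box not ((p and q) or p) implies Box not ((p and q) or p)), w0   [and-rule on 1]
3. p, w0   [and-rule on 1]
4. Dia Box not ((p and q) or p), w0   [neg-implies-rule on 2]
5. not Box not ((p and q) or p), w0   [neg-implies-rule on 2]
6. Box not ((p and q) or p), w1   [Dia-rule on 4: fresh world w1, w0Rw1]
7. not ((p and q) or p), w0   [Box-rule on 6 via w1Rw0]
8. not (p and q), w0   [neg-or-rule on 7]
9. not p, w0   [neg-or-rule on 7]
Accessibility: w0Rw0, w0Rw1, w1Rw0, w1Rw1
Branch closes: p and not p both at w0.
Every branch closes (one shown): unsatisfiable in S5.
S4-tableau for the formula:
1. not (Dia Box not ((p and q) or p) implies Box not ((p and q) or p)) and p, w0
2. not (Dia Box not ((p and q) or p) implies Box not ((p and q) or p)), w0   [and-rule on 1]
3. p, w0   [and-rule on 1]
4. Dia Box not ((p and q) or p), w0   [neg-implies-rule on 2]
5. not Box not ((p and q) or p), w0   [neg-implies-rule on 2]
6. Box not ((p and q) or p), w1   [Dia-rule on 4: fresh world w1, w0Rw1]
7. not ((p and q) or p), w1   [Box-rule on 6 via w1Rw1]
8. not (p and q), w1   [neg-or-rule on 7]
9. not p, w1   [neg-or-rule on 7]
10. not q, w1   [neg-and-rule on 8 (branches; this branch)]
11. (p and q) or p, w2   [neg-Box-rule on 5: fresh world w2, w0Rw2]
12. p, w2   [or-rule on 11 (branches; this branch)]
Accessibility: w0Rw0, w0Rw1, w0Rw2, w1Rw1, w2Rw2
Complete open branch: satisfiable in S4, hence also in K, T (this S4-model is also a K-model and a T-model).

K, T, S4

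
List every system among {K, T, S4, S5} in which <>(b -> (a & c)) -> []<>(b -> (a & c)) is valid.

S4-tableau for the negation ~(<>(b -> (a & c)) -> []<>(b -> (a & c))):
1. ~(<>(b -> (a & c)) -> []<>(b -> (a & c))), w0
2. <>(b -> (a & c)), w0   [~->-rule on 1]
3. ~[]<>(b -> (a & c)), w0   [~->-rule on 1]
4. b -> (a & c), w1   [<>-rule on 2: fresh world w1, w0Rw1]
5. a & c, w1   [->-rule on 4 (branches; this branch)]
6. a, w1   [&-rule on 5]
7. c, w1   [&-rule on 5]
8. ~<>(b -> (a & c)), w2   [~[]-rule on 3: fresh world w2, w0Rw2]
9. ~(b -> (a & c)), w2   [~<>-rule on 8 via w2Rw2]
10. b, w2   [~->-rule on 9]
11. ~(a & c), w2   [~->-rule on 9]
12. ~c, w2   [~&-rule on 11 (branches; this branch)]
Accessibility: w0Rw0, w0Rw1, w0Rw2, w1Rw1, w2Rw2
Complete open branch: countermodel on an S4-frame, so not valid in S4, nor in K, T (the same frame is also a K-frame and a T-frame).
S5-tableau for the negation ~(<>(b -> (a & c)) -> []<>(b -> (a & c))):
1. ~(<>(b -> (a & c)) -> []<>(b -> (a & c))), w0
2. <>(b -> (a & c)), w0   [~->-rule on 1]
3. ~[]<>(b -> (a & c)), w0   [~->-rule on 1]
4. b -> (a & c), w1   [<>-rule on 2: fresh world w1, w0Rw1]
5. a & c, w1   [->-rule on 4 (branches; this branch)]
6. a, w1   [&-rule on 5]
7. c, w1   [&-rule on 5]
8. ~<>(b -> (a & c)), w2   [~[]-rule on 3: fresh world w2, w0Rw2]
9. ~(b -> (a & c)), w0   [~<>-rule on 8 via w2Rw0]
10. b, w0   [~->-rule on 9]
11. ~(a & c), w0   [~->-rule on 9]
12. ~(b -> (a & c)), w1   [~<>-rule on 8 via w2Rw1]
13. b, w1   [~->-rule on 12]
14. ~(a & c), w1   [~->-rule on 12]
15. ~(b -> (a & c)), w2   [~<>-rule on 8 via w2Rw2]
16. b, w2   [~->-rule on 15]
17. ~(a & c), w2   [~->-rule on 15]
18. ~c, w0   [~&-rule on 11 (branches; this branch)]
19. ~c, w1   [~&-rule on 14 (branches; this branch)]
Accessibility: w0Rw0, w0Rw1, w0Rw2, w1Rw0, w1Rw1, w1Rw2, w2Rw0, w2Rw1, w2Rw2
Branch closes: c and ~c both at w1.
Every branch closes (one shown): valid in S5.

S5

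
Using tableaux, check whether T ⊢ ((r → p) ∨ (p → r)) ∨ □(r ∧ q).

Tableau for the negation ¬(((r → p) ∨ (p → r)) ∨ □(r ∧ q)):
1. ¬(((r → p) ∨ (p → r)) ∨ □(r ∧ q)), w0
2. ¬((r → p) ∨ (p → r)), w0   [¬∨-rule on 1]
3. ¬□(r ∧ q), w0   [¬∨-rule on 1]
4. ¬(r → p), w0   [¬∨-rule on 2]
5. ¬(p → r), w0   [¬∨-rule on 2]
6. r, w0   [¬→-rule on 4]
7. ¬p, w0   [¬→-rule on 4]
8. p, w0   [¬→-rule on 5]
9. ¬r, w0   [¬→-rule on 5]
Accessibility: w0Rw0
Branch closes: p and ¬p both at w0.
All branches of the negation close; one closing branch shown above.

Yes, valid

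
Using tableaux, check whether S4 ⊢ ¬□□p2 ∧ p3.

Invalid (countermodel exists)

Tableau for the negation ¬(¬□□p2 ∧ p3):
1. ¬(¬□□p2 ∧ p3), w0
2. ¬p3, w0   [¬∧-rule on 1 (branches; this branch)]
Accessibility: w0Rw0
The negation has an open branch (countermodel exists).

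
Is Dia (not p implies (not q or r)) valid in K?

Tableau for the negation not Dia (not p implies (not q or r)):
1. not Dia (not p implies (not q or r)), w0
The negation has an open branch (countermodel exists).

No, not valid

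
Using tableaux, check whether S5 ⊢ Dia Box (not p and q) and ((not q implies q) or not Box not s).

Invalid (countermodel exists)

Tableau for the negation not (Dia Box (not p and q) and ((not q implies q) or not Box not s)):
1. not (Dia Box (not p and q) and ((not q implies q) or not Box not s)), w0
2. not ((not q implies q) or not Box not s), w0
3. not (not q implies q), w0
4. Box not s, w0
5. not q, w0
6. not s, w0
Accessibility: w0Rw0
The negation has an open branch (countermodel exists).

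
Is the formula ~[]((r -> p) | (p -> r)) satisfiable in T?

Unsatisfiable (every branch closes)

1. ~[]((r -> p) | (p -> r)), 0
2. ~((r -> p) | (p -> r)), 1
3. ~(r -> p), 1
4. ~(p -> r), 1
5. r, 1
6. ~p, 1
7. p, 1
8. ~r, 1
Accessibility: 0R0, 0R1, 1R1
Branch closes: p and ~p both at 1.
All branches of the tableau close; one closing branch shown above.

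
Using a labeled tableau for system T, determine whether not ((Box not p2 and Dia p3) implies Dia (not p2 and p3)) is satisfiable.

Unsatisfiable

1. not ((Box not p2 and Dia p3) implies Dia (not p2 and p3)), 0
2. Box not p2 and Dia p3, 0
3. not Dia (not p2 and p3), 0
4. Box not p2, 0
5. Dia p3, 0
6. not (not p2 and p3), 0
7. not p2, 0
8. not p3, 0
9. p3, 1
10. not (not p2 and p3), 1
11. not p2, 1
12. not p3, 1
Accessibility: 0R0, 0R1, 1R1
Branch closes: p3 and not p3 both at 1.
All branches of the tableau close; one closing branch shown above.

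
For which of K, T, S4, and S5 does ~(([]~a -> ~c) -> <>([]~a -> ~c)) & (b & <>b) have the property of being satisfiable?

T-tableau for the formula:
1. ~(([]~a -> ~c) -> <>([]~a -> ~c)) & (b & <>b), w0
2. ~(([]~a -> ~c) -> <>([]~a -> ~c)), w0
3. b & <>b, w0
4. []~a -> ~c, w0
5. ~<>([]~a -> ~c), w0
6. b, w0
7. <>b, w0
8. ~([]~a -> ~c), w0
9. []~a, w0
10. c, w0
11. ~a, w0
12. ~[]~a, w0
13. b, w1
14. ~([]~a -> ~c), w1
15. []~a, w1
16. c, w1
17. ~a, w1
18. a, w2
19. ~([]~a -> ~c), w2
20. []~a, w2
21. c, w2
22. ~a, w2
Accessibility: w0Rw0, w0Rw1, w0Rw2, w1Rw1, w2Rw2
Branch closes: a and ~a both at w2.
Every branch closes (one shown): unsatisfiable in T, hence also in S4, S5 (every S4/S5-frame is a T-frame).
K-tableau for the formula:
1. ~(([]~a -> ~c) -> <>([]~a -> ~c)) & (b & <>b), w0
2. ~(([]~a -> ~c) -> <>([]~a -> ~c)), w0
3. b & <>b, w0
4. []~a -> ~c, w0
5. ~<>([]~a -> ~c), w0
6. b, w0
7. <>b, w0
8. ~c, w0
9. b, w1
10. ~([]~a -> ~c), w1
11. []~a, w1
12. c, w1
Accessibility: w0Rw1
Complete open branch: satisfiable in K.

K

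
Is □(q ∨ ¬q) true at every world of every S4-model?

Tableau for the negation ¬□(q ∨ ¬q):
1. ¬□(q ∨ ¬q), 0
2. ¬(q ∨ ¬q), 1
3. ¬q, 1
4. q, 1
Accessibility: 0R0, 0R1, 1R1
Branch closes: q and ¬q both at 1.
All branches of the negation close; one closing branch shown above.

Yes, valid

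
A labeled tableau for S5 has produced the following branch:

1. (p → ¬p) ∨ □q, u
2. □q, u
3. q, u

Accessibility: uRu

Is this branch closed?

Open

No world carries both an atom and its negation.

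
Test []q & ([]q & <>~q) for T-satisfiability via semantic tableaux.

1. []q & ([]q & <>~q), u
2. []q, u
3. []q & <>~q, u
4. <>~q, u
5. q, u
6. ~q, v
7. q, v
Accessibility: uRu, uRv, vRv
Branch closes: q and ~q both at v.
(One branch shown.) All branches close.

No, unsatisfiable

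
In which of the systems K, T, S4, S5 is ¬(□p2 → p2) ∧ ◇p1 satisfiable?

K

T-tableau for the formula:
1. ¬(□p2 → p2) ∧ ◇p1, u
2. ¬(□p2 → p2), u
3. ◇p1, u
4. □p2, u
5. ¬p2, u
6. p2, u
Accessibility: uRu
Branch closes: p2 and ¬p2 both at u.
Every branch closes (one shown): unsatisfiable in T, hence also in S4, S5 (every S4/S5-frame is a T-frame).
K-tableau for the formula:
1. ¬(□p2 → p2) ∧ ◇p1, u
2. ¬(□p2 → p2), u
3. ◇p1, u
4. □p2, u
5. ¬p2, u
6. p1, v
7. p2, v
Accessibility: uRv
Complete open branch: satisfiable in K.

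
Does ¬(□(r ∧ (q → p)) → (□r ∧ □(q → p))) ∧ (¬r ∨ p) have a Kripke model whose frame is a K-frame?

No, unsatisfiable

1. ¬(□(r ∧ (q → p)) → (□r ∧ □(q → p))) ∧ (¬r ∨ p), u
2. ¬(□(r ∧ (q → p)) → (□r ∧ □(q → p))), u
3. ¬r ∨ p, u
4. □(r ∧ (q → p)), u
5. ¬(□r ∧ □(q → p)), u
6. p, u
7. ¬□(q → p), u
8. ¬(q → p), v
9. q, v
10. ¬p, v
11. r ∧ (q → p), v
12. r, v
13. q → p, v
14. p, v
Accessibility: uRv
Branch closes: p and ¬p both at v.
All branches of the tableau close; one closing branch shown above.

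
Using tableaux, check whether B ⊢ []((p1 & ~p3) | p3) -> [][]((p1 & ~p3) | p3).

Tableau for the negation ~([]((p1 & ~p3) | p3) -> [][]((p1 & ~p3) | p3)):
1. ~([]((p1 & ~p3) | p3) -> [][]((p1 & ~p3) | p3)), 0
2. []((p1 & ~p3) | p3), 0
3. ~[][]((p1 & ~p3) | p3), 0
4. (p1 & ~p3) | p3, 0
5. p3, 0
6. ~[]((p1 & ~p3) | p3), 1
7. (p1 & ~p3) | p3, 1
8. p3, 1
9. ~((p1 & ~p3) | p3), 2
10. ~(p1 & ~p3), 2
11. ~p3, 2
12. ~p1, 2
Accessibility: 0R0, 0R1, 1R0, 1R1, 1R2, 2R1, 2R2
The negation has an open branch (countermodel exists).

Invalid (countermodel exists)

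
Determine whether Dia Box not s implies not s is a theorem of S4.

Tableau for the negation not (Dia Box not s implies not s):
1. not (Dia Box not s implies not s), w0
2. Dia Box not s, w0   [neg-implies-rule on 1]
3. s, w0   [neg-implies-rule on 1]
4. Box not s, w1   [Dia-rule on 2: fresh world w1, w0Rw1]
5. not s, w1   [Box-rule on 4 via w1Rw1]
Accessibility: w0Rw0, w0Rw1, w1Rw1
The negation has an open branch (countermodel exists).

Invalid (countermodel exists)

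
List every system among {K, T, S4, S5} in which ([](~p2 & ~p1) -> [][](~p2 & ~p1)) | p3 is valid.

S4, S5

T-tableau for the negation ~(([](~p2 & ~p1) -> [][](~p2 & ~p1)) | p3):
1. ~(([](~p2 & ~p1) -> [][](~p2 & ~p1)) | p3), u
2. ~([](~p2 & ~p1) -> [][](~p2 & ~p1)), u
3. ~p3, u
4. [](~p2 & ~p1), u
5. ~[][](~p2 & ~p1), u
6. ~p2 & ~p1, u
7. ~p2, u
8. ~p1, u
9. ~[](~p2 & ~p1), v
10. ~p2 & ~p1, v
11. ~p2, v
12. ~p1, v
13. ~(~p2 & ~p1), w
14. p1, w
Accessibility: uRu, uRv, vRv, vRw, wRw
Complete open branch: countermodel on a T-frame, so not valid in T, nor in K (the same frame is also a K-frame).
S4-tableau for the negation ~(([](~p2 & ~p1) -> [][](~p2 & ~p1)) | p3):
1. ~(([](~p2 & ~p1) -> [][](~p2 & ~p1)) | p3), u
2. ~([](~p2 & ~p1) -> [][](~p2 & ~p1)), u
3. ~p3, u
4. [](~p2 & ~p1), u
5. ~[][](~p2 & ~p1), u
6. ~p2 & ~p1, u
7. ~p2, u
8. ~p1, u
9. ~[](~p2 & ~p1), v
10. ~p2 & ~p1, v
11. ~p2, v
12. ~p1, v
13. ~(~p2 & ~p1), w
14. ~p2 & ~p1, w
15. ~p2, w
16. ~p1, w
17. p1, w
Accessibility: uRu, uRv, uRw, vRv, vRw, wRw
Branch closes: p1 and ~p1 both at w.
Every branch closes (one shown): valid in S4, hence also in S5 (every theorem of S4 is a theorem of S5).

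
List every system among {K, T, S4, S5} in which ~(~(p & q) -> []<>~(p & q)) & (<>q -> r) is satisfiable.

K, T, S4

S4-tableau for the formula:
1. ~(~(p & q) -> []<>~(p & q)) & (<>q -> r), 0
2. ~(~(p & q) -> []<>~(p & q)), 0   [&-rule on 1]
3. <>q -> r, 0   [&-rule on 1]
4. ~(p & q), 0   [~->-rule on 2]
5. ~[]<>~(p & q), 0   [~->-rule on 2]
6. r, 0   [->-rule on 3 (branches; this branch)]
7. ~q, 0   [~&-rule on 4 (branches; this branch)]
8. ~<>~(p & q), 1   [~[]-rule on 5: fresh world 1, 0R1]
9. p & q, 1   [~<>-rule on 8 via 1R1]
10. p, 1   [&-rule on 9]
11. q, 1   [&-rule on 9]
Accessibility: 0R0, 0R1, 1R1
Complete open branch: satisfiable in S4, hence also in K, T (this S4-model is also a K-model and a T-model).
S5-tableau for the formula:
1. ~(~(p & q) -> []<>~(p & q)) & (<>q -> r), 0
2. ~(~(p & q) -> []<>~(p & q)), 0   [&-rule on 1]
3. <>q -> r, 0   [&-rule on 1]
4. ~(p & q), 0   [~->-rule on 2]
5. ~[]<>~(p & q), 0   [~->-rule on 2]
6. ~<>q, 0   [->-rule on 3 (branches; this branch)]
7. ~q, 0   [~<>-rule on 6 via 0R0]
8. ~<>~(p & q), 1   [~[]-rule on 5: fresh world 1, 0R1]
9. ~q, 1   [~<>-rule on 6 via 0R1]
10. p & q, 0   [~<>-rule on 8 via 1R0]
11. p, 0   [&-rule on 10]
12. q, 0   [&-rule on 10]
Accessibility: 0R0, 0R1, 1R0, 1R1
Branch closes: q and ~q both at 0.
Every branch closes (one shown): unsatisfiable in S5.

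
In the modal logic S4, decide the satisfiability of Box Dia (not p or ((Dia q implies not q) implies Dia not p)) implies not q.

Yes, satisfiable

1. Box Dia (not p or ((Dia q implies not q) implies Dia not p)) implies not q, w0
2. not q, w0
Accessibility: w0Rw0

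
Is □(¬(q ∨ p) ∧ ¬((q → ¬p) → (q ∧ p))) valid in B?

Tableau for the negation ¬□(¬(q ∨ p) ∧ ¬((q → ¬p) → (q ∧ p))):
1. ¬□(¬(q ∨ p) ∧ ¬((q → ¬p) → (q ∧ p))), u
2. ¬(¬(q ∨ p) ∧ ¬((q → ¬p) → (q ∧ p))), v   [¬□-rule on 1: fresh world v, uRv]
3. (q → ¬p) → (q ∧ p), v   [¬∧-rule on 2 (branches; this branch)]
4. q ∧ p, v   [→-rule on 3 (branches; this branch)]
5. q, v   [∧-rule on 4]
6. p, v   [∧-rule on 4]
Accessibility: uRu, uRv, vRu, vRv
The negation has an open branch (countermodel exists).

Invalid (countermodel exists)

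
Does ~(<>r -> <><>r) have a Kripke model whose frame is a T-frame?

No, unsatisfiable

1. ~(<>r -> <><>r), u
2. <>r, u   [~->-rule on 1]
3. ~<><>r, u   [~->-rule on 1]
4. ~<>r, u   [~<>-rule on 3 via uRu]
5. ~r, u   [~<>-rule on 4 via uRu]
6. r, v   [<>-rule on 2: fresh world v, uRv]
7. ~<>r, v   [~<>-rule on 3 via uRv]
8. ~r, v   [~<>-rule on 4 via uRv]
Accessibility: uRu, uRv, vRv
Branch closes: r and ~r both at v.
Every branch closes; the branch above is one of them.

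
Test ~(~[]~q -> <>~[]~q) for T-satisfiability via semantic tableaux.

No, unsatisfiable

1. ~(~[]~q -> <>~[]~q), w0
2. ~[]~q, w0
3. ~<>~[]~q, w0
4. []~q, w0
5. ~q, w0
6. q, w1
7. []~q, w1
8. ~q, w1
Accessibility: w0Rw0, w0Rw1, w1Rw1
Branch closes: q and ~q both at w1.
(One branch shown.) All branches close.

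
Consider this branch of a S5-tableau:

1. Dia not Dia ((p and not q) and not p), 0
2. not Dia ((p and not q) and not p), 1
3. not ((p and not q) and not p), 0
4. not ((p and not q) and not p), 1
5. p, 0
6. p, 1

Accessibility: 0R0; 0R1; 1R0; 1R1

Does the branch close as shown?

No atom appears with both signs at the same world.

No, open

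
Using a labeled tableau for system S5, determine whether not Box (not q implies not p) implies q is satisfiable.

Satisfiable

1. not Box (not q implies not p) implies q, u
2. q, u
Accessibility: uRu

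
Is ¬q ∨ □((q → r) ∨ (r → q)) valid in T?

Yes, valid

Tableau for the negation ¬(¬q ∨ □((q → r) ∨ (r → q))):
1. ¬(¬q ∨ □((q → r) ∨ (r → q))), u
2. q, u
3. ¬□((q → r) ∨ (r → q)), u
4. ¬((q → r) ∨ (r → q)), v
5. ¬(q → r), v
6. ¬(r → q), v
7. q, v
8. ¬r, v
9. r, v
10. ¬q, v
Accessibility: uRu, uRv, vRv
Branch closes: r and ¬r both at v.
Every branch of the negation's tableau closes; the branch above is one of them.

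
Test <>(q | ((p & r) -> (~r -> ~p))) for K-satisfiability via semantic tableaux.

Satisfiable (open branch found)

1. <>(q | ((p & r) -> (~r -> ~p))), u
2. q | ((p & r) -> (~r -> ~p)), v
3. (p & r) -> (~r -> ~p), v
4. ~r -> ~p, v
5. ~p, v
Accessibility: uRv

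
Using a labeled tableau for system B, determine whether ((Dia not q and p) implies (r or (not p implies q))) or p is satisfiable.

Satisfiable

1. ((Dia not q and p) implies (r or (not p implies q))) or p, 0
2. p, 0
Accessibility: 0R0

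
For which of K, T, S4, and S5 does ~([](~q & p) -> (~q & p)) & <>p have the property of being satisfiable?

K

T-tableau for the formula:
1. ~([](~q & p) -> (~q & p)) & <>p, w0
2. ~([](~q & p) -> (~q & p)), w0
3. <>p, w0
4. [](~q & p), w0
5. ~(~q & p), w0
6. ~q & p, w0
7. ~q, w0
8. p, w0
9. ~p, w0
Accessibility: w0Rw0
Branch closes: p and ~p both at w0.
Every branch closes (one shown): unsatisfiable in T, hence also in S4, S5 (every S4/S5-frame is a T-frame).
K-tableau for the formula:
1. ~([](~q & p) -> (~q & p)) & <>p, w0
2. ~([](~q & p) -> (~q & p)), w0
3. <>p, w0
4. [](~q & p), w0
5. ~(~q & p), w0
6. ~p, w0
7. p, w1
8. ~q & p, w1
9. ~q, w1
Accessibility: w0Rw1
Complete open branch: satisfiable in K.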